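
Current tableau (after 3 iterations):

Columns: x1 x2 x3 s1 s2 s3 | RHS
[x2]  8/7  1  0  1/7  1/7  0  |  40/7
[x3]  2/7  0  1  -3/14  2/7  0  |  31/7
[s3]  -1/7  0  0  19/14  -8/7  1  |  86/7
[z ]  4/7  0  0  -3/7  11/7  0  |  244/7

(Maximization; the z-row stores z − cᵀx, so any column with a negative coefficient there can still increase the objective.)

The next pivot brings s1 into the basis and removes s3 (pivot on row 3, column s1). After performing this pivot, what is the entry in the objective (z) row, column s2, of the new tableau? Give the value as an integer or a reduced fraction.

Pivot element is row 3, column s1: 19/14.
Normalize row 3: new (row 3, s2) = (-8/7)/(19/14) = -16/19.
z-row ← z-row − (-3/7)·(new row 3): 11/7 − (-3/7)·(-16/19) = 23/19.

23/19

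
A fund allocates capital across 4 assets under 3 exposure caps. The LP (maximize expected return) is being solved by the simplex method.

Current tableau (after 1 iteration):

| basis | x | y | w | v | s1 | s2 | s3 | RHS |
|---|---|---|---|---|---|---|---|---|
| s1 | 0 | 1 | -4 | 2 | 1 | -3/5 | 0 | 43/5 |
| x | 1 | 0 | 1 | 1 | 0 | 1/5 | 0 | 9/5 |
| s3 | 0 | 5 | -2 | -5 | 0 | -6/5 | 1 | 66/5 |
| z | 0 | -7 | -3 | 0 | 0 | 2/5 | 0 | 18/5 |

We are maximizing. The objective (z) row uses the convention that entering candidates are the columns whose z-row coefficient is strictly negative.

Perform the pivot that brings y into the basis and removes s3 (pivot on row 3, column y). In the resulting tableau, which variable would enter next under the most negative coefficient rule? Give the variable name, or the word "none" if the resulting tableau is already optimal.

Pivot element 5. New z-row = old z-row − (-7)·(row 3/5).
Updated z-row coefficients: x: 0, y: 0, w: -29/5, v: -7, s1: 0, s2: -32/25, s3: 7/5.
The most negative is -7 in column v, so v would enter next.

v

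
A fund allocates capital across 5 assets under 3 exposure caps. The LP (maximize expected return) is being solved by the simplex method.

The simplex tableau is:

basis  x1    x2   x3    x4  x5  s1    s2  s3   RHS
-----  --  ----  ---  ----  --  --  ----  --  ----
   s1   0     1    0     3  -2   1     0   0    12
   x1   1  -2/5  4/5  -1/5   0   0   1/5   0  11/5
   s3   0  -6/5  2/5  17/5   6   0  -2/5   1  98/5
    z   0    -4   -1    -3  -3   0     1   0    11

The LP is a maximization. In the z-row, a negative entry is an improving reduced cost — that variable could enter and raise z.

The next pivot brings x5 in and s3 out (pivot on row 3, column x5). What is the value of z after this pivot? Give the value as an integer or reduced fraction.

104/5

Minimum ratio for x5: (98/5)/6 = 49/15.
z changes by −(z-row coeff of x5)·ratio = −(-3)·(49/15) = 49/5.
New z = 11 + (49/5) = 104/5.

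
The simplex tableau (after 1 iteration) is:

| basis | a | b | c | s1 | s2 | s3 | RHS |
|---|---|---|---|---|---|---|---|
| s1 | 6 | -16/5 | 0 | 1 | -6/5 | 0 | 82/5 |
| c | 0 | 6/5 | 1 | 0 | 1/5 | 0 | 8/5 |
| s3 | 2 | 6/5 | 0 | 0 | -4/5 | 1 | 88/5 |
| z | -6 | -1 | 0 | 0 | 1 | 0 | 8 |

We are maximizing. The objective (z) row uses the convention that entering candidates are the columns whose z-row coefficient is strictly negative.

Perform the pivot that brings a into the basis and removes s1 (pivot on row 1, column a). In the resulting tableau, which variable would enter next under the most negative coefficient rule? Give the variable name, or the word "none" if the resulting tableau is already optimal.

Pivot element 6. New z-row = old z-row − (-6)·(row 1/6).
Updated z-row coefficients: a: 0, b: -21/5, c: 0, s1: 1, s2: -1/5, s3: 0.
The most negative is -21/5 in column b, so b would enter next.

b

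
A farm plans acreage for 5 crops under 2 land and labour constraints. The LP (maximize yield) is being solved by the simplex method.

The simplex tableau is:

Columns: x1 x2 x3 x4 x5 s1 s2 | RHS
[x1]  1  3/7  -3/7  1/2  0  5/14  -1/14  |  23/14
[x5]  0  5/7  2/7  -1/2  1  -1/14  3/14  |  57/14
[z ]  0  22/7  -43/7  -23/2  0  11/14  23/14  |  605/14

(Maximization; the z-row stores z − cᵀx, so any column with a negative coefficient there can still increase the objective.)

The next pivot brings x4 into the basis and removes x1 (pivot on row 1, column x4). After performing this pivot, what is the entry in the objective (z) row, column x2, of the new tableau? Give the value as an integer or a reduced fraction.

Pivot element is row 1, column x4: 1/2.
Normalize row 1: new (row 1, x2) = (3/7)/(1/2) = 6/7.
z-row ← z-row − (-23/2)·(new row 1): 22/7 − (-23/2)·(6/7) = 13.

13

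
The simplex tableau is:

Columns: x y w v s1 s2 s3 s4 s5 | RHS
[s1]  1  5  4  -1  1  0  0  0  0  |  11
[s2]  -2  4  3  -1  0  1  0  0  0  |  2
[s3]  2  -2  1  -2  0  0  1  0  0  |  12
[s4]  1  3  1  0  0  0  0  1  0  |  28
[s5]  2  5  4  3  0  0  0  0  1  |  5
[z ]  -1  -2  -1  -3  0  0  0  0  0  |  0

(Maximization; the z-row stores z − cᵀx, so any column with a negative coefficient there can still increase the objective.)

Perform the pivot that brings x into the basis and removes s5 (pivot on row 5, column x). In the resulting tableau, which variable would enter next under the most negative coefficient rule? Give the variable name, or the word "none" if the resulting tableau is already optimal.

v

Pivot element 2. New z-row = old z-row − (-1)·(row 5/2).
Updated z-row coefficients: x: 0, y: 1/2, w: 1, v: -3/2, s1: 0, s2: 0, s3: 0, s4: 0, s5: 1/2.
The most negative is -3/2 in column v, so v would enter next.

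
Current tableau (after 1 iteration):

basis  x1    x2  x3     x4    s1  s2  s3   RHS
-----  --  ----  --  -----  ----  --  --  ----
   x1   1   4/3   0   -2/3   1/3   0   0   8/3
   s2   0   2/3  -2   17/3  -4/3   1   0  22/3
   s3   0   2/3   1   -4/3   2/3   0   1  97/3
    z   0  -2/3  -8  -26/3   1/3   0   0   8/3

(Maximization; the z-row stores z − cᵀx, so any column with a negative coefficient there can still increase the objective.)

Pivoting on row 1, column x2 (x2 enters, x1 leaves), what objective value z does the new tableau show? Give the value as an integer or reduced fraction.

4

Minimum ratio for x2: (8/3)/(4/3) = 2.
z changes by −(z-row coeff of x2)·ratio = −(-2/3)·2 = 4/3.
New z = 8/3 + (4/3) = 4.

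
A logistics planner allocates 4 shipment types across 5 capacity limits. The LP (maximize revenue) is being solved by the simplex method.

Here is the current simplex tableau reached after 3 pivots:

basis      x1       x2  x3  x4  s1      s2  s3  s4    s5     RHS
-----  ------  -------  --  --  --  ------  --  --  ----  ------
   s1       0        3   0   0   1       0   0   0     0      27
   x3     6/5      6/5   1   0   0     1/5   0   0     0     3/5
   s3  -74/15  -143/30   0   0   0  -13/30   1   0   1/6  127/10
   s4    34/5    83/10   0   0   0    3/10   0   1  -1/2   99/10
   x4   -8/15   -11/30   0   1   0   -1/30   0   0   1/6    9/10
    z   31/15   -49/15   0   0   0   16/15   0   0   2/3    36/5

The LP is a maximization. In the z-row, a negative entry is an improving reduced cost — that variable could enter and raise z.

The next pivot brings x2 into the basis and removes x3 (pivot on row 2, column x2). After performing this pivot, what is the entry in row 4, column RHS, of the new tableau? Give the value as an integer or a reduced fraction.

Pivot element is row 2, column x2: 6/5.
Normalize row 2: new (row 2, RHS) = (3/5)/(6/5) = 1/2.
row 4 ← row 4 − (83/10)·(new row 2): 99/10 − (83/10)·(1/2) = 23/4.

23/4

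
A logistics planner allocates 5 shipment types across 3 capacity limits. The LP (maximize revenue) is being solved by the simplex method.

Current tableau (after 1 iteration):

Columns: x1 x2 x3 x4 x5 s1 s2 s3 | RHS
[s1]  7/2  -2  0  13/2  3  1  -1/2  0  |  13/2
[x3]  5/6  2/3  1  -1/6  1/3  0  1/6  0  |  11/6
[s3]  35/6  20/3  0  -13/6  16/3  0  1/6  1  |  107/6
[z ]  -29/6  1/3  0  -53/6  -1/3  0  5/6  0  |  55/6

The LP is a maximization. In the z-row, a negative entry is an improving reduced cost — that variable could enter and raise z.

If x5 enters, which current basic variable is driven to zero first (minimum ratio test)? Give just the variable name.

s1

Ratios: row 1 (s1): (13/2)/3 = 13/6; row 2 (x3): (11/6)/(1/3) = 11/2; row 3 (s3): (107/6)/(16/3) = 107/32.
Minimum ratio 13/6 is in the s1 row, so s1 leaves.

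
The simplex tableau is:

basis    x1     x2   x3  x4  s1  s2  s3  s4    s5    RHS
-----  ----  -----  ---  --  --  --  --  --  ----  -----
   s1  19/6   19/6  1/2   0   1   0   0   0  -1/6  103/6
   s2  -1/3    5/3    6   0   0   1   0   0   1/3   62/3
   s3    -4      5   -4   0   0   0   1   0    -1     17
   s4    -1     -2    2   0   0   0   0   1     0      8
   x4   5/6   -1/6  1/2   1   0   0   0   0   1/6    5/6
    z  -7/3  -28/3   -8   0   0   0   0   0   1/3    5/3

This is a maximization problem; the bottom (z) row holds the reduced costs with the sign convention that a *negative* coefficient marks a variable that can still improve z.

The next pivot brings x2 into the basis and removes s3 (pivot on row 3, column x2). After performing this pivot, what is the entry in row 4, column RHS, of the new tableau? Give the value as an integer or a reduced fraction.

Pivot element is row 3, column x2: 5.
Normalize row 3: new (row 3, RHS) = 17/5 = 17/5.
row 4 ← row 4 − (-2)·(new row 3): 8 − (-2)·(17/5) = 74/5.

74/5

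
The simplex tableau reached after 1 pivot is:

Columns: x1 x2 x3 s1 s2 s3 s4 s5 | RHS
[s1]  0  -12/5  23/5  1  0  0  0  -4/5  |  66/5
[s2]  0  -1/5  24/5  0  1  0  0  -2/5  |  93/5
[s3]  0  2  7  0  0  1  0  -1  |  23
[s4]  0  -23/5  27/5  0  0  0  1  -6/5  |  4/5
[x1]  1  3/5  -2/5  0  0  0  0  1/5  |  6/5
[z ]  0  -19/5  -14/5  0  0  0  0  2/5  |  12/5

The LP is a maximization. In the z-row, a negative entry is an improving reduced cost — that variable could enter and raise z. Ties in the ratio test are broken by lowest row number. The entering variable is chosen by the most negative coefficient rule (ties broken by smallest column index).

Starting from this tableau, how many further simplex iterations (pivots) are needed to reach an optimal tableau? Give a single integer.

pivot: x2 in, x1 out → z = 10
pivot: x3 in, s3 out → z = 554/25
No improving column remains; optimal.

2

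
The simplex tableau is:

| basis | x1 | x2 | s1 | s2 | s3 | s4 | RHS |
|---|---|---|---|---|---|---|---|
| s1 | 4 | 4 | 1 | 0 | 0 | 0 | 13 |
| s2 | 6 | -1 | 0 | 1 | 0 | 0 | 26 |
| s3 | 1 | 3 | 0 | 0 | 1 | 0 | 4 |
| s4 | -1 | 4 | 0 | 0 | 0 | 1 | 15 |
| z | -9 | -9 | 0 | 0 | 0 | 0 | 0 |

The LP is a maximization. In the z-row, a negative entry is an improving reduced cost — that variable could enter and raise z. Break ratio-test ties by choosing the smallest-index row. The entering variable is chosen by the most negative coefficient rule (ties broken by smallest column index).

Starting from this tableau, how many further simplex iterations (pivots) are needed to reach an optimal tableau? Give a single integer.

pivot: x1 in, s1 out → z = 117/4
No improving column remains; optimal.

1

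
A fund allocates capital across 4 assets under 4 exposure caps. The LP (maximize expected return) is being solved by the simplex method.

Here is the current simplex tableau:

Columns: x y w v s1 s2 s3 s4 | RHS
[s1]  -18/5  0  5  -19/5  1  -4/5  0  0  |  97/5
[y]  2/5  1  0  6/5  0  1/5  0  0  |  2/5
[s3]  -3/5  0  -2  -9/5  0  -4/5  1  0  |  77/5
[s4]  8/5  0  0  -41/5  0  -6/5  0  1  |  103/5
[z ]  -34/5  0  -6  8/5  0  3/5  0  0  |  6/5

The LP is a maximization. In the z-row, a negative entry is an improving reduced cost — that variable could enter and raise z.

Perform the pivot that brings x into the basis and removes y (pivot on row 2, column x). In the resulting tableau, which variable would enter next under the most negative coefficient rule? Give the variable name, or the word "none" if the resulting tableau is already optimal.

Pivot element 2/5. New z-row = old z-row − (-34/5)·(row 2/(2/5)).
Updated z-row coefficients: x: 0, y: 17, w: -6, v: 22, s1: 0, s2: 4, s3: 0, s4: 0.
The most negative is -6 in column w, so w would enter next.

w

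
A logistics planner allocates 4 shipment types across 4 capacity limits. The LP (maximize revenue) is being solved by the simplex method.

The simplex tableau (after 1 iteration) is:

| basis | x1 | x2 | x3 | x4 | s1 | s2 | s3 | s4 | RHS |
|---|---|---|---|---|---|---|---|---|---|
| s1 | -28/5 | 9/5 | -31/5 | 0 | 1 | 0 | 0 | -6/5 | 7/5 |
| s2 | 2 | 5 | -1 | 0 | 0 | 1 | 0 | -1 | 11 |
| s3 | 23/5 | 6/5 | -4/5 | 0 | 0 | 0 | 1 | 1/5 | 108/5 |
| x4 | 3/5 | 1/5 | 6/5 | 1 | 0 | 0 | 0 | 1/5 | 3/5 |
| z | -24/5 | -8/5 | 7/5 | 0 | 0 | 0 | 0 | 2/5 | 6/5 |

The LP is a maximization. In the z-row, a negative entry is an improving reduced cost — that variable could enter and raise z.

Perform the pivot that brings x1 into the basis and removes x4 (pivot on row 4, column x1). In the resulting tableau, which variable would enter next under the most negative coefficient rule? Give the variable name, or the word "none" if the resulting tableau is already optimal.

none

Pivot element 3/5. New z-row = old z-row − (-24/5)·(row 4/(3/5)).
Updated z-row coefficients: x1: 0, x2: 0, x3: 11, x4: 8, s1: 0, s2: 0, s3: 0, s4: 2.
No coefficient is strictly negative; the tableau after this pivot is optimal.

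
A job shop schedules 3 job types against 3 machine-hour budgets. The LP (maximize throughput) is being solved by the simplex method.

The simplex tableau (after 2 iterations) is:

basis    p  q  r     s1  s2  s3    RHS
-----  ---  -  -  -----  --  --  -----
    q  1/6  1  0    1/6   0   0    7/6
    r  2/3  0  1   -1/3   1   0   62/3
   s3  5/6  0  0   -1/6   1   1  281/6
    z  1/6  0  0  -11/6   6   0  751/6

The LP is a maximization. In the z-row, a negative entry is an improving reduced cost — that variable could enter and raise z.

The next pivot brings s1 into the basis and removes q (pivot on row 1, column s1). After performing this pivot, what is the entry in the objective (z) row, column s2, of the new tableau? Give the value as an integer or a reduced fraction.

Pivot element is row 1, column s1: 1/6.
Normalize row 1: new (row 1, s2) = 0/(1/6) = 0.
z-row ← z-row − (-11/6)·(new row 1): 6 − (-11/6)·0 = 6.

6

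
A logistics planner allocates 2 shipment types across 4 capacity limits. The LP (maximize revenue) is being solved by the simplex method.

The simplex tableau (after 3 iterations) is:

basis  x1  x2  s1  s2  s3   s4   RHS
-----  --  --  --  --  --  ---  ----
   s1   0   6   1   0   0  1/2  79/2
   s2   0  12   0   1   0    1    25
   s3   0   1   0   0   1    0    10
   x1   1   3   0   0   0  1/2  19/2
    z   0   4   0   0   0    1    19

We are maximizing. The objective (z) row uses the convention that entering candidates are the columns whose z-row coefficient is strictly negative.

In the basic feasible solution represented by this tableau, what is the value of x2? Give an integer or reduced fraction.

0

x2 is nonbasic (not in the basis column), so its value in the current BFS is 0.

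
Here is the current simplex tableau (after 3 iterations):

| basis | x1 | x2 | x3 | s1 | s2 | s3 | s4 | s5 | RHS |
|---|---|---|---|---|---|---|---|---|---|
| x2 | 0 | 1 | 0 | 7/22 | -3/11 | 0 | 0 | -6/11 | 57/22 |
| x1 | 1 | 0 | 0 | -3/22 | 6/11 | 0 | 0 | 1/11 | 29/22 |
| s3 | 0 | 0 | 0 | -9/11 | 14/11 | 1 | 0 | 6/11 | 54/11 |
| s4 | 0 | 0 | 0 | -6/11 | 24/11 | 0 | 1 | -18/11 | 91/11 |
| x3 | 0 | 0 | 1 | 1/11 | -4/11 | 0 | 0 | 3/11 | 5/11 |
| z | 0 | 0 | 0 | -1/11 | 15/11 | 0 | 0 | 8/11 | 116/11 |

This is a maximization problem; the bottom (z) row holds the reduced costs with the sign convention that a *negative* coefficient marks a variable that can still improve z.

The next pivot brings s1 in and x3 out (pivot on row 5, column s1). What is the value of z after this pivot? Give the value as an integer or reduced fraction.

Minimum ratio for s1: (5/11)/(1/11) = 5.
z changes by −(z-row coeff of s1)·ratio = −(-1/11)·5 = 5/11.
New z = 116/11 + (5/11) = 11.

11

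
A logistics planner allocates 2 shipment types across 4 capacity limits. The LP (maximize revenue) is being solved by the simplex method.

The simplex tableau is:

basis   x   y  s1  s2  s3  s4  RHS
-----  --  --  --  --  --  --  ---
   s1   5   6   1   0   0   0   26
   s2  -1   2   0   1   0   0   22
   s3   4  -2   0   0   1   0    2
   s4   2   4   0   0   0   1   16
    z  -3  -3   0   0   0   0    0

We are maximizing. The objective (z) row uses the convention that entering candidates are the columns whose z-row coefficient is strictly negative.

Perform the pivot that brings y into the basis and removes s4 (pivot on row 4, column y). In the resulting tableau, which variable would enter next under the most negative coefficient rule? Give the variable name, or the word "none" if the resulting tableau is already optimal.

Pivot element 4. New z-row = old z-row − (-3)·(row 4/4).
Updated z-row coefficients: x: -3/2, y: 0, s1: 0, s2: 0, s3: 0, s4: 3/4.
The most negative is -3/2 in column x, so x would enter next.

x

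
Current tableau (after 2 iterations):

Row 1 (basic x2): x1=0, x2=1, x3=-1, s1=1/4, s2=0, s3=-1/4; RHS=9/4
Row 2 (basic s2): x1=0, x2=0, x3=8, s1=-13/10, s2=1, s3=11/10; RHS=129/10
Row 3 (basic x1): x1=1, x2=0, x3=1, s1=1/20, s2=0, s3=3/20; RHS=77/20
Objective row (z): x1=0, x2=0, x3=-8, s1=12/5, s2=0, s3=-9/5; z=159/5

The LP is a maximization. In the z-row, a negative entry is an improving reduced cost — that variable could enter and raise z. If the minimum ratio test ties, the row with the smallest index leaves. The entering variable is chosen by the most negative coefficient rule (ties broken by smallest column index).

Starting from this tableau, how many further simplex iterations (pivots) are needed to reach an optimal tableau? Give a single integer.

2

pivot: x3 in, s2 out → z = 447/10
pivot: s3 in, x3 out → z = 582/11
No improving column remains; optimal.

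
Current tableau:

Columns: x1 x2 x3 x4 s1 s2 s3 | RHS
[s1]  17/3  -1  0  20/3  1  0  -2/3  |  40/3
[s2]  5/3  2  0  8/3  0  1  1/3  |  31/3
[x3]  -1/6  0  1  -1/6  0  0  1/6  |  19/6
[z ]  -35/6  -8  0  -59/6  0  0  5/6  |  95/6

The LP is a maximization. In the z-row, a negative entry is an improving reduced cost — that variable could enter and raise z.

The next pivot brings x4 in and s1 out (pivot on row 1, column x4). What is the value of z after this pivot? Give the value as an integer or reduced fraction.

Minimum ratio for x4: (40/3)/(20/3) = 2.
z changes by −(z-row coeff of x4)·ratio = −(-59/6)·2 = 59/3.
New z = 95/6 + (59/3) = 71/2.

71/2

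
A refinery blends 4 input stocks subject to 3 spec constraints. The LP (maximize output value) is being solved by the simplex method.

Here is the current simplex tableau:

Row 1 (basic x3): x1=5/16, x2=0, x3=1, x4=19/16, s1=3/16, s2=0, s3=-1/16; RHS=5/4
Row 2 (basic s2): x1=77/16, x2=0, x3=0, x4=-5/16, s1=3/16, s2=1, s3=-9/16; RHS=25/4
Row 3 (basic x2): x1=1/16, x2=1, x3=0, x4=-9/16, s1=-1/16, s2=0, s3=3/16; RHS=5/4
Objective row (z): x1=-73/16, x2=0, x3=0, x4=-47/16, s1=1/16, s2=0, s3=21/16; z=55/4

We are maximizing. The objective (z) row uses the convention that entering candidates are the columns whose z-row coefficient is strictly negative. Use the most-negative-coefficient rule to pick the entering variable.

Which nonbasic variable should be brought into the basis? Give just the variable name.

Objective-row coefficients: x1: -73/16, x2: 0, x3: 0, x4: -47/16, s1: 1/16, s2: 0, s3: 21/16.
The most negative is -73/16 in column x1, so x1 enters.

x1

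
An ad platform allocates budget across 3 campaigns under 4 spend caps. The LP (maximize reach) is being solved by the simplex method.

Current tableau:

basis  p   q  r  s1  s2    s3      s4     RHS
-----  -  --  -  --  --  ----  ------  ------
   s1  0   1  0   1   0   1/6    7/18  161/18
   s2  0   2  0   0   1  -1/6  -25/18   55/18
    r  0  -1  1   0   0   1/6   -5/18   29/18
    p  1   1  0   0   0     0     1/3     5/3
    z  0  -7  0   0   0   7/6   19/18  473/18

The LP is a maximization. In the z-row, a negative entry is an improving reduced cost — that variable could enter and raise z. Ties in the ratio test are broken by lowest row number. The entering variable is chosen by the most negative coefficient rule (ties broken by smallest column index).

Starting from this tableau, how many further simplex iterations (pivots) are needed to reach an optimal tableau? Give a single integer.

pivot: q in, s2 out → z = 1331/36
pivot: s4 in, p out → z = 1387/37
No improving column remains; optimal.

2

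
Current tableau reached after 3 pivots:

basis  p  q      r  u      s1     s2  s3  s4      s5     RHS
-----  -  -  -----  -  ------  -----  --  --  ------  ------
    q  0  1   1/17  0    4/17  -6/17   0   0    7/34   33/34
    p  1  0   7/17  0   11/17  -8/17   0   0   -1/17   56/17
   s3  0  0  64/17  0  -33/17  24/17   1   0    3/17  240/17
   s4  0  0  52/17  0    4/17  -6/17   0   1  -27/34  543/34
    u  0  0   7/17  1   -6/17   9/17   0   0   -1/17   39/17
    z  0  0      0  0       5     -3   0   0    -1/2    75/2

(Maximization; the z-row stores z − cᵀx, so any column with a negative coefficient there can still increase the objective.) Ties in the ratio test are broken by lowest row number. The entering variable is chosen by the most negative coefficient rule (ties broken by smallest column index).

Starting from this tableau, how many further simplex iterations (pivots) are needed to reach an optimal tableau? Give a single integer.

pivot: s2 in, u out → z = 101/2
pivot: s5 in, q out → z = 63
No improving column remains; optimal.

2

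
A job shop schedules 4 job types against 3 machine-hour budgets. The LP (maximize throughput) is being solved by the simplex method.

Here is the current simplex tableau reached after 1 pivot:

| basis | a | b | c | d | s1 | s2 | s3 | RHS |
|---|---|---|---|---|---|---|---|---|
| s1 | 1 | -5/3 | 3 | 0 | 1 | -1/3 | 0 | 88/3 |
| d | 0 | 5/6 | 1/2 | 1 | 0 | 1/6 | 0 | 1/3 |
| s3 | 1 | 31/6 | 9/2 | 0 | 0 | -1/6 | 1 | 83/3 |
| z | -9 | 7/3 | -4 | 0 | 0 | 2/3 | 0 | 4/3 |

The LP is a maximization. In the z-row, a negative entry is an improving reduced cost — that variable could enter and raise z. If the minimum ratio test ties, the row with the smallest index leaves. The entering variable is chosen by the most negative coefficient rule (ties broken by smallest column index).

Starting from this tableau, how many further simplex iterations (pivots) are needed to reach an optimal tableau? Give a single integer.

pivot: a in, s3 out → z = 751/3
pivot: s2 in, d out → z = 252
No improving column remains; optimal.

2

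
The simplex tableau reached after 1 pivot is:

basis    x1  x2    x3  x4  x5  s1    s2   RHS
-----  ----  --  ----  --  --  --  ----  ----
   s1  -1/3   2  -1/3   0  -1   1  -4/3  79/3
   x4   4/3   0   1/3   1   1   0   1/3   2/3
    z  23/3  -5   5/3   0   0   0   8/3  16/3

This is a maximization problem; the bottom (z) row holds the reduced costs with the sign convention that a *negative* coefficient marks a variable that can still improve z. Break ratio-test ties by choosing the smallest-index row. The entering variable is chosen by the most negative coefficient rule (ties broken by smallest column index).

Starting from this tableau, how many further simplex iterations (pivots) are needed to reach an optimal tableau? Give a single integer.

pivot: x2 in, s1 out → z = 427/6
pivot: x5 in, x4 out → z = 437/6
No improving column remains; optimal.

2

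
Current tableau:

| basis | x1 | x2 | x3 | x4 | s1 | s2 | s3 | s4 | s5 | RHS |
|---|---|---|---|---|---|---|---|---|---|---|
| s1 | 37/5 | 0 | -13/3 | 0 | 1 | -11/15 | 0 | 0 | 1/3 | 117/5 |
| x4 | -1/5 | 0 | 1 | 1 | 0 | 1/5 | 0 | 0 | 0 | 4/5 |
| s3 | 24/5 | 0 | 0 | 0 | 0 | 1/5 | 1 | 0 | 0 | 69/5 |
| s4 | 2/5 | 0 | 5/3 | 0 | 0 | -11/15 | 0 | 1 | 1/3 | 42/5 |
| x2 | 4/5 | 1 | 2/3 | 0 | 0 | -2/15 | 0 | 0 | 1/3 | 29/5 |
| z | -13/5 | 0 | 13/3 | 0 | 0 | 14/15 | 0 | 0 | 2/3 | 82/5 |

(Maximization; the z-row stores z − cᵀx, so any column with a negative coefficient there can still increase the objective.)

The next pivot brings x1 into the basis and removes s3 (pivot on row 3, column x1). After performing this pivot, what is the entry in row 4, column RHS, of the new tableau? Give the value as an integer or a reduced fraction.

Pivot element is row 3, column x1: 24/5.
Normalize row 3: new (row 3, RHS) = (69/5)/(24/5) = 23/8.
row 4 ← row 4 − (2/5)·(new row 3): 42/5 − (2/5)·(23/8) = 29/4.

29/4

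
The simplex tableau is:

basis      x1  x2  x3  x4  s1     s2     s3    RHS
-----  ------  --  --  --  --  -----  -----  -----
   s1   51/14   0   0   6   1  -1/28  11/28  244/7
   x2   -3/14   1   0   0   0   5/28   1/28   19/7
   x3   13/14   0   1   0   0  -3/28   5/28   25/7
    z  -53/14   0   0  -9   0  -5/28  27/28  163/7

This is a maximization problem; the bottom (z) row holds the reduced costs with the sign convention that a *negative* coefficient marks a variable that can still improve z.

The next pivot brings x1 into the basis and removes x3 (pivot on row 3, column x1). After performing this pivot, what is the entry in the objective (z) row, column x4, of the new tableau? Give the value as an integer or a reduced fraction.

-9

Pivot element is row 3, column x1: 13/14.
Normalize row 3: new (row 3, x4) = 0/(13/14) = 0.
z-row ← z-row − (-53/14)·(new row 3): -9 − (-53/14)·0 = -9.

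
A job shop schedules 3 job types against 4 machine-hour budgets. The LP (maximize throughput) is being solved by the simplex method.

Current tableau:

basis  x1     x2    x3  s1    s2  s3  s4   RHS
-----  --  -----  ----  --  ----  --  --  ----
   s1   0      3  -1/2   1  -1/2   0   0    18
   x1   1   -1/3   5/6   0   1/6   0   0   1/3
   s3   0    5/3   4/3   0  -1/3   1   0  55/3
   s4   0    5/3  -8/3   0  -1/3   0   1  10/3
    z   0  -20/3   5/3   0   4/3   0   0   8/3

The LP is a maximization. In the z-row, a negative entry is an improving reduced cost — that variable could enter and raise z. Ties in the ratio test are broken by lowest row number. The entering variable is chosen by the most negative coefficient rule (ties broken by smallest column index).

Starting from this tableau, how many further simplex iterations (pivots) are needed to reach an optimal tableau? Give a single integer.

2

pivot: x2 in, s4 out → z = 16
pivot: x3 in, s1 out → z = 1768/43
No improving column remains; optimal.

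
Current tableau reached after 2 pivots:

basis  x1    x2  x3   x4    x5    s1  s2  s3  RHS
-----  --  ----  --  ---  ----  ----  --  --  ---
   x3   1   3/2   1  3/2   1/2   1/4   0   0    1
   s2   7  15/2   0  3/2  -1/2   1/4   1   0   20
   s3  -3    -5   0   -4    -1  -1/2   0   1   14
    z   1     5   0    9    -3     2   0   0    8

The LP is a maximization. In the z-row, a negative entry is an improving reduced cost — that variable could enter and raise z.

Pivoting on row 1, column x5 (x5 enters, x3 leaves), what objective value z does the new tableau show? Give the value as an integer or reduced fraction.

14

Minimum ratio for x5: 1/(1/2) = 2.
z changes by −(z-row coeff of x5)·ratio = −(-3)·2 = 6.
New z = 8 + 6 = 14.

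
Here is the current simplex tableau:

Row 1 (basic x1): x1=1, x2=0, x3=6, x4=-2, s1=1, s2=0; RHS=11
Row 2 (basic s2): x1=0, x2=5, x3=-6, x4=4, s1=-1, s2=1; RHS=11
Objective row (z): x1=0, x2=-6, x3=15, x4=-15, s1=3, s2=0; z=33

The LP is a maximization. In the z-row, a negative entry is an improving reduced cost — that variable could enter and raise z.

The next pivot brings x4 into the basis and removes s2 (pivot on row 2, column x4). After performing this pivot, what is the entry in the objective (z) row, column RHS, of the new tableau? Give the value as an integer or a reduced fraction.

297/4

Pivot element is row 2, column x4: 4.
Normalize row 2: new (row 2, RHS) = 11/4 = 11/4.
z-row ← z-row − (-15)·(new row 2): 33 − (-15)·(11/4) = 297/4.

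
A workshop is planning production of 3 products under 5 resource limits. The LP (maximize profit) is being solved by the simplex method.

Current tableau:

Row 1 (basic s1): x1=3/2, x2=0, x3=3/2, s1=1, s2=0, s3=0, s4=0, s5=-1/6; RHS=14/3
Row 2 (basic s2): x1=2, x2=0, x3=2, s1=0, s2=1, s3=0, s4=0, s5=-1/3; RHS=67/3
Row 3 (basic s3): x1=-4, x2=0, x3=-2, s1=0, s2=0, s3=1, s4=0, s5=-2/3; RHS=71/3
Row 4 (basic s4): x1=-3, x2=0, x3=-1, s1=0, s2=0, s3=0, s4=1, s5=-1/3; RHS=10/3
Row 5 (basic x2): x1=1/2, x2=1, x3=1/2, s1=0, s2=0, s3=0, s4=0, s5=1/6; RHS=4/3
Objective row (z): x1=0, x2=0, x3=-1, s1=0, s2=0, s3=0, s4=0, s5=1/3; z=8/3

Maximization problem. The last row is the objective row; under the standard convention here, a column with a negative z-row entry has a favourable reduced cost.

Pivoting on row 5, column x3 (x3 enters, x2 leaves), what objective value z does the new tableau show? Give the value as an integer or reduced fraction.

Minimum ratio for x3: (4/3)/(1/2) = 8/3.
z changes by −(z-row coeff of x3)·ratio = −(-1)·(8/3) = 8/3.
New z = 8/3 + (8/3) = 16/3.

16/3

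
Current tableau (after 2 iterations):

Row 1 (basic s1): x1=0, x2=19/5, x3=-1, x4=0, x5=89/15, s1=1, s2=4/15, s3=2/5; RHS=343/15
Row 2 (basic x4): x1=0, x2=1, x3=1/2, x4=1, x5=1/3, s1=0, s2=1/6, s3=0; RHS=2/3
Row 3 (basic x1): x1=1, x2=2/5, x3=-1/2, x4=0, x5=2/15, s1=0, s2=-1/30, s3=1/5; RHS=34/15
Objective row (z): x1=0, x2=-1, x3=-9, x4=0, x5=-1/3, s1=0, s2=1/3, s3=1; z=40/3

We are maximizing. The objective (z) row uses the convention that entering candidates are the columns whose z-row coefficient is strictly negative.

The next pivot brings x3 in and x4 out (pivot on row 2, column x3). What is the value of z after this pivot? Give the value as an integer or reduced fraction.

76/3

Minimum ratio for x3: (2/3)/(1/2) = 4/3.
z changes by −(z-row coeff of x3)·ratio = −(-9)·(4/3) = 12.
New z = 40/3 + 12 = 76/3.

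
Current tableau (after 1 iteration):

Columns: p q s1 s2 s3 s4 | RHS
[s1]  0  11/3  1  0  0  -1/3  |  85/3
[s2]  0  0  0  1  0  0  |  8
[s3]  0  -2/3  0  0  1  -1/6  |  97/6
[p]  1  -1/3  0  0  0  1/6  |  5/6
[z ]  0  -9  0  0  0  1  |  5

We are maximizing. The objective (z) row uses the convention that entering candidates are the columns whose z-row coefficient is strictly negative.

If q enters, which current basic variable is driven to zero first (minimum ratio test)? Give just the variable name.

s1

Ratios: row 1 (s1): (85/3)/(11/3) = 85/11; row 2 (s2): entry 0 ≤ 0, skip; row 3 (s3): entry -2/3 ≤ 0, skip; row 4 (p): entry -1/3 ≤ 0, skip.
Minimum ratio 85/11 is in the s1 row, so s1 leaves.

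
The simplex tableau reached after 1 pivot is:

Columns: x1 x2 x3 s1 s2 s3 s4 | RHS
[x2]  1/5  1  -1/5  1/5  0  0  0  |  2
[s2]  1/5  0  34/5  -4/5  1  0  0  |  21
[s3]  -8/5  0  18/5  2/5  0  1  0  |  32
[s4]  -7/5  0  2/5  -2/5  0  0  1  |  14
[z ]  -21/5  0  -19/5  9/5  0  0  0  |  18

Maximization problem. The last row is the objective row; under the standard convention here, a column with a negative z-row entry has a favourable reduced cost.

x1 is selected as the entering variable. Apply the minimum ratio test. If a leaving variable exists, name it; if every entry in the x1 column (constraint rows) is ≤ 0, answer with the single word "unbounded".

Ratios: row 1 (x2): 2/(1/5) = 10; row 2 (s2): 21/(1/5) = 105; row 3 (s3): entry -8/5 ≤ 0, skip; row 4 (s4): entry -7/5 ≤ 0, skip.
Minimum ratio is in the x2 row, so x2 leaves.

x2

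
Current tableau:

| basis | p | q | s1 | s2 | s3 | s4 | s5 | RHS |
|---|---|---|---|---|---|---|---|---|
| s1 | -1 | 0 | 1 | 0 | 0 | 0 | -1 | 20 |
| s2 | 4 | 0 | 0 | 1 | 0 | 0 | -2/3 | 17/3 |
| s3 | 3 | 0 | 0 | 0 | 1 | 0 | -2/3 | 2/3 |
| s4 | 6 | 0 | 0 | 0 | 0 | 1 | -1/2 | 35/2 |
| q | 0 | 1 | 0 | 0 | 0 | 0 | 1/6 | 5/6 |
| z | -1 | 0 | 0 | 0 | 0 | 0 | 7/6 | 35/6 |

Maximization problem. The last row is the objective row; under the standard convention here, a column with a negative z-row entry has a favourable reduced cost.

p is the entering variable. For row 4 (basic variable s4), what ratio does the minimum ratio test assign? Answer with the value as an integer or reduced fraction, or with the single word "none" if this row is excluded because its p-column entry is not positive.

35/12

Ratio = RHS / (p entry) = (35/2) / 6 = 35/12.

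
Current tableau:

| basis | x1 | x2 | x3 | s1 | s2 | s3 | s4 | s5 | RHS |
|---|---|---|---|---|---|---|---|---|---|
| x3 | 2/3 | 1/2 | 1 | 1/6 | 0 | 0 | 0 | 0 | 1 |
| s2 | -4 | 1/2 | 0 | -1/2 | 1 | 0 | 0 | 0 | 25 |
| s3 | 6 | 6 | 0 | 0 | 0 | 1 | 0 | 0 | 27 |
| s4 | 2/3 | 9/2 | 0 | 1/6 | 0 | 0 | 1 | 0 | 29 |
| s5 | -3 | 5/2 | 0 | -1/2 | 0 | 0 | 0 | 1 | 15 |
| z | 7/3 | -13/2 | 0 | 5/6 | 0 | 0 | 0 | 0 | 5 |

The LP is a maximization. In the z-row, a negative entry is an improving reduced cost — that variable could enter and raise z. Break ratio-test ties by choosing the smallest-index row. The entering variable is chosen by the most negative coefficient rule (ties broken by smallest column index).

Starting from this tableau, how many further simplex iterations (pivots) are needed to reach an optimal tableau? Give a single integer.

1

pivot: x2 in, x3 out → z = 18
No improving column remains; optimal.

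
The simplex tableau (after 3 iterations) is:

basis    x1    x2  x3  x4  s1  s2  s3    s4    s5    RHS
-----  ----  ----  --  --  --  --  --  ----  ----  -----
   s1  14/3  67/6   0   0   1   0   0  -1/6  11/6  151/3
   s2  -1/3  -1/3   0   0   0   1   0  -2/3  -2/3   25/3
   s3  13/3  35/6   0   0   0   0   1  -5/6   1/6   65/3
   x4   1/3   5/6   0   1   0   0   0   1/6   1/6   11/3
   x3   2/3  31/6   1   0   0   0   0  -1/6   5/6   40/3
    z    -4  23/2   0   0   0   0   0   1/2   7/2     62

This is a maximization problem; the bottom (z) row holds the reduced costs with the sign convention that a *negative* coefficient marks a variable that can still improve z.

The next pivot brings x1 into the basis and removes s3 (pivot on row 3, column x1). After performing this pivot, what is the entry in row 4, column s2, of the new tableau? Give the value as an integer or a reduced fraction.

0

Pivot element is row 3, column x1: 13/3.
Normalize row 3: new (row 3, s2) = 0/(13/3) = 0.
row 4 ← row 4 − (1/3)·(new row 3): 0 − (1/3)·0 = 0.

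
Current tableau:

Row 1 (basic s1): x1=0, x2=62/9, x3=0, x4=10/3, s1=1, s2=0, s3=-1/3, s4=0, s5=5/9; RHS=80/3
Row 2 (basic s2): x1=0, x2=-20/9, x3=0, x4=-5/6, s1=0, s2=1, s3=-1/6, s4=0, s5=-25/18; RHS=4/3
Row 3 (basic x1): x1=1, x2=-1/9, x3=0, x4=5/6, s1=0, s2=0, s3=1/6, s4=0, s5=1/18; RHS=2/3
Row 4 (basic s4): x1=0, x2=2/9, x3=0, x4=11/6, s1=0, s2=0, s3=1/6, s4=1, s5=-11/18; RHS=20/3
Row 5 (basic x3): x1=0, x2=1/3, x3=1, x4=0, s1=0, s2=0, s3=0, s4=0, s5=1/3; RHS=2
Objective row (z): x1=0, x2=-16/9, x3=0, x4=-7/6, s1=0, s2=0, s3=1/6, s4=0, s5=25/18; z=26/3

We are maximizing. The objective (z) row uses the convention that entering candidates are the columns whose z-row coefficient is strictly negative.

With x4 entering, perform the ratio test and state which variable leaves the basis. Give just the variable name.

x1

Ratios: row 1 (s1): (80/3)/(10/3) = 8; row 2 (s2): entry -5/6 ≤ 0, skip; row 3 (x1): (2/3)/(5/6) = 4/5; row 4 (s4): (20/3)/(11/6) = 40/11; row 5 (x3): entry 0 ≤ 0, skip.
Minimum ratio 4/5 is in the x1 row, so x1 leaves.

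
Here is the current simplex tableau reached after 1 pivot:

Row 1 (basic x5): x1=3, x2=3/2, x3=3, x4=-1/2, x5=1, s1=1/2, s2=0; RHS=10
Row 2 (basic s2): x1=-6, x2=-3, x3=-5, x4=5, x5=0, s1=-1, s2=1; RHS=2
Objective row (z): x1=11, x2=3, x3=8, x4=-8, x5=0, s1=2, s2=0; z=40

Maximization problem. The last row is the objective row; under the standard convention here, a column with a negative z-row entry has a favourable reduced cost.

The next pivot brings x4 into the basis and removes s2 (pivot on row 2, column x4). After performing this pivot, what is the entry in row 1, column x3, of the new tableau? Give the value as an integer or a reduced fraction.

Pivot element is row 2, column x4: 5.
Normalize row 2: new (row 2, x3) = (-5)/5 = -1.
row 1 ← row 1 − (-1/2)·(new row 2): 3 − (-1/2)·(-1) = 5/2.

5/2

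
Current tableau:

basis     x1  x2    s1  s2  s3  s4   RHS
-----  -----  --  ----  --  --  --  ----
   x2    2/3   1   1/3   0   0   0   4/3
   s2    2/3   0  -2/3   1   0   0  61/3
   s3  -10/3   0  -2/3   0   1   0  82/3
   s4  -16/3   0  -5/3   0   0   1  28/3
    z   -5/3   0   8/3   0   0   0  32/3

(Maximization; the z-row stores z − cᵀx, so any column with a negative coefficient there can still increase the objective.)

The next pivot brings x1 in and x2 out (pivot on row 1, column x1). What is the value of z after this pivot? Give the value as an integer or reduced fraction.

Minimum ratio for x1: (4/3)/(2/3) = 2.
z changes by −(z-row coeff of x1)·ratio = −(-5/3)·2 = 10/3.
New z = 32/3 + (10/3) = 14.

14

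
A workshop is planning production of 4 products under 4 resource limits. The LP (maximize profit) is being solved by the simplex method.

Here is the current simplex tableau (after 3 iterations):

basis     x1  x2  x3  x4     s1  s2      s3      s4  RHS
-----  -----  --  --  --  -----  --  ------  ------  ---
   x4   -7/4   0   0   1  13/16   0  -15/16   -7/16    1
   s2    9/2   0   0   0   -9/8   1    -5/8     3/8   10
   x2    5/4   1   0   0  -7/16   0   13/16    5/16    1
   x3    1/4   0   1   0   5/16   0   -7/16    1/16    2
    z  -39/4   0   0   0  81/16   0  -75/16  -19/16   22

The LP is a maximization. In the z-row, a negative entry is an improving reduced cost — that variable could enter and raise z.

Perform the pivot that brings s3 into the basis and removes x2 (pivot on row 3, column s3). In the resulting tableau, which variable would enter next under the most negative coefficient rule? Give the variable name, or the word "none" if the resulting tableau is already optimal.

x1

Pivot element 13/16. New z-row = old z-row − (-75/16)·(row 3/(13/16)).
Updated z-row coefficients: x1: -33/13, x2: 75/13, x3: 0, x4: 0, s1: 33/13, s2: 0, s3: 0, s4: 8/13.
The most negative is -33/13 in column x1, so x1 would enter next.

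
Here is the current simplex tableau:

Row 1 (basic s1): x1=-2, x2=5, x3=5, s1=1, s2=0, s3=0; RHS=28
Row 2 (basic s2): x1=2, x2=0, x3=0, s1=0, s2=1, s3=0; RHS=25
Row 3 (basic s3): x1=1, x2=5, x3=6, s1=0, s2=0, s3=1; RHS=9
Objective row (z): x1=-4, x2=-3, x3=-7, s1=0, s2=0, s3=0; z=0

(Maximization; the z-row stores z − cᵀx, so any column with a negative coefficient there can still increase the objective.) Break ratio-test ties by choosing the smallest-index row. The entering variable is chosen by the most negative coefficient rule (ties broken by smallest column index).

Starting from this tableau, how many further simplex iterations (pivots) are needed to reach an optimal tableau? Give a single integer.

pivot: x3 in, s3 out → z = 21/2
pivot: x1 in, x3 out → z = 36
No improving column remains; optimal.

2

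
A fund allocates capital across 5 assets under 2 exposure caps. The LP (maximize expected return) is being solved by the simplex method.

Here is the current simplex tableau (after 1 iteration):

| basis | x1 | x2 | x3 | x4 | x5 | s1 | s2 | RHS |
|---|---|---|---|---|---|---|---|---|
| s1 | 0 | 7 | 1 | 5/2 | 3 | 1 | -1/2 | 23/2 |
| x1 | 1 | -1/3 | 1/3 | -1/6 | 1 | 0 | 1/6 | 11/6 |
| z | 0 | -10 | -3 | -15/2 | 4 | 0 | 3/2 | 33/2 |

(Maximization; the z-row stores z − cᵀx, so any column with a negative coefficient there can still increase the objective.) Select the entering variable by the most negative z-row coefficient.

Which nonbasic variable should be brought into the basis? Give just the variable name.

x2

Objective-row coefficients: x1: 0, x2: -10, x3: -3, x4: -15/2, x5: 4, s1: 0, s2: 3/2.
The most negative is -10 in column x2, so x2 enters.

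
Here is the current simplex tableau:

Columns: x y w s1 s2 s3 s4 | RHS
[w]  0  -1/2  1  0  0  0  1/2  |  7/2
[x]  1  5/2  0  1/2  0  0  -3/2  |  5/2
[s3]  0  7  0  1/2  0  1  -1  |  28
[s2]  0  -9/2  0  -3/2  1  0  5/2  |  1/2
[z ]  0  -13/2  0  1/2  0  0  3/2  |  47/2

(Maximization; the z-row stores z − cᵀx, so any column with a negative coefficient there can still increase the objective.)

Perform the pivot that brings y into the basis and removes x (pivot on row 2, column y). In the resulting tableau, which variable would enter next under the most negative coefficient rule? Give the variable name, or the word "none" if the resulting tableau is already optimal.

s4

Pivot element 5/2. New z-row = old z-row − (-13/2)·(row 2/(5/2)).
Updated z-row coefficients: x: 13/5, y: 0, w: 0, s1: 9/5, s2: 0, s3: 0, s4: -12/5.
The most negative is -12/5 in column s4, so s4 would enter next.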